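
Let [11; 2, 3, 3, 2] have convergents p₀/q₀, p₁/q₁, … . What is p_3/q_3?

263/23

Using pₖ = aₖpₖ₋₁ + pₖ₋₂, qₖ = aₖqₖ₋₁ + qₖ₋₂ (with p₋₁=1, p₋₂=0, q₋₁=0, q₋₂=1):
  k=0: a=11, p=11, q=1
  k=1: a=2, p=23, q=2
  k=2: a=3, p=80, q=7
  k=3: a=3, p=263, q=23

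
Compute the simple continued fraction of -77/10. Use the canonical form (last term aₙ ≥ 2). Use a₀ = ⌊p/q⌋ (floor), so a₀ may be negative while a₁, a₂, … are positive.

-77 = -8×10 + 3
10 = 3×3 + 1
3 = 3×1 + 0  (stop)
So -77/10 = [-8; 3, 3].

[-8; 3, 3]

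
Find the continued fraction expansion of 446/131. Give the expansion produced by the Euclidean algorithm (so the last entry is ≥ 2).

446 = 3·131 + 53
131 = 2·53 + 25
53 = 2·25 + 3
25 = 8·3 + 1
3 = 3·1 + 0  (stop)
So 446/131 = [3; 2, 2, 8, 3].

[3; 2, 2, 8, 3]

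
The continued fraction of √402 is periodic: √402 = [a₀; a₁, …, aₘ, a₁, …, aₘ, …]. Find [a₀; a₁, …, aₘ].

[20; 20, 40]

a₀ = ⌊√402⌋ = 20.
With m₀=0, d₀=1 and mₖ₊₁ = dₖaₖ − mₖ, dₖ₊₁ = (n − mₖ₊₁²)/dₖ, aₖ₊₁ = ⌊(a₀+mₖ₊₁)/dₖ₊₁⌋:
  k=1: m=20, d=2, a=20
  k=2: m=20, d=1, a=40
d=1 and a=2a₀=40 at k=2, so the next step gives (m, d) = (20, 2) again — its k=1 value — and the period has length 2.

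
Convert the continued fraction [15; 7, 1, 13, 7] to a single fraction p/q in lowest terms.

Using pₖ = aₖpₖ₋₁ + pₖ₋₂ and qₖ = aₖqₖ₋₁ + qₖ₋₂:
  k=0: a=15, p=15, q=1
  k=1: a=7, p=106, q=7
  k=2: a=1, p=121, q=8
  k=3: a=13, p=1679, q=111
  k=4: a=7, p=11874, q=785

11874/785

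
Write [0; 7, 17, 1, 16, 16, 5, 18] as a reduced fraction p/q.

Using pₖ = aₖpₖ₋₁ + pₖ₋₂ and qₖ = aₖqₖ₋₁ + qₖ₋₂:
  k=0: a=0, p=0, q=1
  k=1: a=7, p=1, q=7
  k=2: a=17, p=17, q=120
  k=3: a=1, p=18, q=127
  k=4: a=16, p=305, q=2152
  k=5: a=16, p=4898, q=34559
  k=6: a=5, p=24795, q=174947
  k=7: a=18, p=451208, q=3183605

451208/3183605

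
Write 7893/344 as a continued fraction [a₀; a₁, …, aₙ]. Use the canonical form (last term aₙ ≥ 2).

[22; 1, 17, 9, 2]

7893 = 22×344 + 325
344 = 1×325 + 19
325 = 17×19 + 2
19 = 9×2 + 1
2 = 2×1 + 0  (stop)
So 7893/344 = [22; 1, 17, 9, 2].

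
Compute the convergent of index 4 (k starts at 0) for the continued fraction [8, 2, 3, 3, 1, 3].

Using pₖ = aₖpₖ₋₁ + pₖ₋₂, qₖ = aₖqₖ₋₁ + qₖ₋₂ (with p₋₁=1, p₋₂=0, q₋₁=0, q₋₂=1):
  k=0: a=8, p=8, q=1
  k=1: a=2, p=17, q=2
  k=2: a=3, p=59, q=7
  k=3: a=3, p=194, q=23
  k=4: a=1, p=253, q=30

253/30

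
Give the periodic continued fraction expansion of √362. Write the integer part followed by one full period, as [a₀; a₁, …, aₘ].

a₀ = ⌊√362⌋ = 19.
With m₀=0, d₀=1 and mₖ₊₁ = dₖaₖ − mₖ, dₖ₊₁ = (n − mₖ₊₁²)/dₖ, aₖ₊₁ = ⌊(a₀+mₖ₊₁)/dₖ₊₁⌋:
  k=1: m=19, d=1, a=38
d=1 and a=2a₀=38 at k=1, so the next step gives (m, d) = (19, 1) again — its k=1 value — and the period has length 1.

[19; 38]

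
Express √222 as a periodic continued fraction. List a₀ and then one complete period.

[14; 1, 8, 1, 28]

a₀ = ⌊√222⌋ = 14.
With m₀=0, d₀=1 and mₖ₊₁ = dₖaₖ − mₖ, dₖ₊₁ = (n − mₖ₊₁²)/dₖ, aₖ₊₁ = ⌊(a₀+mₖ₊₁)/dₖ₊₁⌋:
  k=1: m=14, d=26, a=1
  k=2: m=12, d=3, a=8
  k=3: m=12, d=26, a=1
  k=4: m=14, d=1, a=28
d=1 and a=2a₀=28 at k=4, so the next step gives (m, d) = (14, 26) again — its k=1 value — and the period has length 4.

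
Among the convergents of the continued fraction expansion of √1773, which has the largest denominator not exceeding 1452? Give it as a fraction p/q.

33054/785

√1773 = [42; 9, 2, 1, 8, 1, 2, 9, 84, …] (period length 8).
Convergents:
  p_0/q_0 = 42/1
  p_1/q_1 = 379/9
  p_2/q_2 = 800/19
  p_3/q_3 = 1179/28
  p_4/q_4 = 10232/243
  p_5/q_5 = 11411/271
  p_6/q_6 = 33054/785
  p_7/q_7 = 308897/7336
q_6 = 785 ≤ 1452 < 7336 = q_7, so the answer is 33054/785.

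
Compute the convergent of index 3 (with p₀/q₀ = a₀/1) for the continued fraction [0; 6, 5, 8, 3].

Using pₖ = aₖpₖ₋₁ + pₖ₋₂, qₖ = aₖqₖ₋₁ + qₖ₋₂ (with p₋₁=1, p₋₂=0, q₋₁=0, q₋₂=1):
  k=0: a=0, p=0, q=1
  k=1: a=6, p=1, q=6
  k=2: a=5, p=5, q=31
  k=3: a=8, p=41, q=254

41/254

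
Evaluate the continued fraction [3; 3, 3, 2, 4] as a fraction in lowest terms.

337/102

Using pₖ = aₖpₖ₋₁ + pₖ₋₂ and qₖ = aₖqₖ₋₁ + qₖ₋₂:
  k=0: a=3, p=3, q=1
  k=1: a=3, p=10, q=3
  k=2: a=3, p=33, q=10
  k=3: a=2, p=76, q=23
  k=4: a=4, p=337, q=102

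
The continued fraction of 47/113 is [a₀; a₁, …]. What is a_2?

2

47 = 0·113 + 47   →  a_0 = 0
113 = 2·47 + 19   →  a_1 = 2
47 = 2·19 + 9   →  a_2 = 2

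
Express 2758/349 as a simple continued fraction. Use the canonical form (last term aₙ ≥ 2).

2758 = 7×349 + 315
349 = 1×315 + 34
315 = 9×34 + 9
34 = 3×9 + 7
9 = 1×7 + 2
7 = 3×2 + 1
2 = 2×1 + 0  (stop)
So 2758/349 = [7; 1, 9, 3, 1, 3, 2].

[7; 1, 9, 3, 1, 3, 2]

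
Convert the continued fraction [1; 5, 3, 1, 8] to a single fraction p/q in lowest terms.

219/184

Fold from the inside: start with 8/1.
  1 + 1/8 = 9/8
  3 + 8/9 = 35/9
  5 + 9/35 = 184/35
  1 + 35/184 = 219/184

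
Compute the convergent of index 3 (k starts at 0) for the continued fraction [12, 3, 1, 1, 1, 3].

86/7

Using pₖ = aₖpₖ₋₁ + pₖ₋₂, qₖ = aₖqₖ₋₁ + qₖ₋₂ (with p₋₁=1, p₋₂=0, q₋₁=0, q₋₂=1):
  k=0: a=12, p=12, q=1
  k=1: a=3, p=37, q=3
  k=2: a=1, p=49, q=4
  k=3: a=1, p=86, q=7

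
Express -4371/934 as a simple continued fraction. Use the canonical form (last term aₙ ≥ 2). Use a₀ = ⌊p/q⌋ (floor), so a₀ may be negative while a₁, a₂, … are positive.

-4371 = -5*934 + 299
934 = 3*299 + 37
299 = 8*37 + 3
37 = 12*3 + 1
3 = 3*1 + 0  (stop)
So -4371/934 = [-5; 3, 8, 12, 3].

[-5; 3, 8, 12, 3]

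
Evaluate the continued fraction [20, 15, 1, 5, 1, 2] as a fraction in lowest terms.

Using pₖ = aₖpₖ₋₁ + pₖ₋₂ and qₖ = aₖqₖ₋₁ + qₖ₋₂:
  k=0: a=20, p=20, q=1
  k=1: a=15, p=301, q=15
  k=2: a=1, p=321, q=16
  k=3: a=5, p=1906, q=95
  k=4: a=1, p=2227, q=111
  k=5: a=2, p=6360, q=317

6360/317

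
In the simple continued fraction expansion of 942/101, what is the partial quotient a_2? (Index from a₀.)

942 = 9·101 + 33   →  a_0 = 9
101 = 3·33 + 2   →  a_1 = 3
33 = 16·2 + 1   →  a_2 = 16

16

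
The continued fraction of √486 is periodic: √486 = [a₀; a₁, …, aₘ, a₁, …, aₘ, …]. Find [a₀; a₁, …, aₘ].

[22; 22, 44]

a₀ = ⌊√486⌋ = 22.
With m₀=0, d₀=1 and mₖ₊₁ = dₖaₖ − mₖ, dₖ₊₁ = (n − mₖ₊₁²)/dₖ, aₖ₊₁ = ⌊(a₀+mₖ₊₁)/dₖ₊₁⌋:
  k=1: m=22, d=2, a=22
  k=2: m=22, d=1, a=44
d=1 and a=2a₀=44 at k=2, so the next step gives (m, d) = (22, 2) again — its k=1 value — and the period has length 2.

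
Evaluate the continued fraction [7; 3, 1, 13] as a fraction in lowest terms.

399/55

Using pₖ = aₖpₖ₋₁ + pₖ₋₂ and qₖ = aₖqₖ₋₁ + qₖ₋₂:
  k=0: a=7, p=7, q=1
  k=1: a=3, p=22, q=3
  k=2: a=1, p=29, q=4
  k=3: a=13, p=399, q=55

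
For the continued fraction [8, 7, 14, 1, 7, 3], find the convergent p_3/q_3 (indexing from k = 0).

Using pₖ = aₖpₖ₋₁ + pₖ₋₂, qₖ = aₖqₖ₋₁ + qₖ₋₂ (with p₋₁=1, p₋₂=0, q₋₁=0, q₋₂=1):
  k=0: a=8, p=8, q=1
  k=1: a=7, p=57, q=7
  k=2: a=14, p=806, q=99
  k=3: a=1, p=863, q=106

863/106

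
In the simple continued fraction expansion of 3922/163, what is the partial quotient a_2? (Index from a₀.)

3922 = 24·163 + 10   →  a_0 = 24
163 = 16·10 + 3   →  a_1 = 16
10 = 3·3 + 1   →  a_2 = 3

3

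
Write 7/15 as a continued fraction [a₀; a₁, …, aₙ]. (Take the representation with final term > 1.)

[0; 2, 7]

7 = 0·15 + 7
15 = 2·7 + 1
7 = 7·1 + 0  (stop)
So 7/15 = [0; 2, 7].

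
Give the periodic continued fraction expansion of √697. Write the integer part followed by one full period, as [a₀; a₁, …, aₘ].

a₀ = ⌊√697⌋ = 26.
With m₀=0, d₀=1 and mₖ₊₁ = dₖaₖ − mₖ, dₖ₊₁ = (n − mₖ₊₁²)/dₖ, aₖ₊₁ = ⌊(a₀+mₖ₊₁)/dₖ₊₁⌋:
  k=1: m=26, d=21, a=2
  k=2: m=16, d=21, a=2
  k=3: m=26, d=1, a=52
d=1 and a=2a₀=52 at k=3, so the next step gives (m, d) = (26, 21) again — its k=1 value — and the period has length 3.

[26; 2, 2, 52]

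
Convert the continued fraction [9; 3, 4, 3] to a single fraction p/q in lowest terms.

391/42

Fold from the inside: start with 3/1.
  4 + 1/3 = 13/3
  3 + 3/13 = 42/13
  9 + 13/42 = 391/42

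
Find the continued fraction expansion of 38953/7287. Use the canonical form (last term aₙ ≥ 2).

38953 = 5*7287 + 2518
7287 = 2*2518 + 2251
2518 = 1*2251 + 267
2251 = 8*267 + 115
267 = 2*115 + 37
115 = 3*37 + 4
37 = 9*4 + 1
4 = 4*1 + 0  (stop)
So 38953/7287 = [5; 2, 1, 8, 2, 3, 9, 4].

[5; 2, 1, 8, 2, 3, 9, 4]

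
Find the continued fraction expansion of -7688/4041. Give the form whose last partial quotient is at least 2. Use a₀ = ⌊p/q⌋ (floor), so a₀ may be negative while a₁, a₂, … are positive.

[-2; 10, 3, 1, 9, 10]

-7688 = -2*4041 + 394
4041 = 10*394 + 101
394 = 3*101 + 91
101 = 1*91 + 10
91 = 9*10 + 1
10 = 10*1 + 0  (stop)
So -7688/4041 = [-2; 10, 3, 1, 9, 10].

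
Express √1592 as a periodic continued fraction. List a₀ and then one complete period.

[39; 1, 8, 1, 78]

a₀ = ⌊√1592⌋ = 39.
With m₀=0, d₀=1 and mₖ₊₁ = dₖaₖ − mₖ, dₖ₊₁ = (n − mₖ₊₁²)/dₖ, aₖ₊₁ = ⌊(a₀+mₖ₊₁)/dₖ₊₁⌋:
  k=1: m=39, d=71, a=1
  k=2: m=32, d=8, a=8
  k=3: m=32, d=71, a=1
  k=4: m=39, d=1, a=78
d=1 and a=2a₀=78 at k=4, so the next step gives (m, d) = (39, 71) again — its k=1 value — and the period has length 4.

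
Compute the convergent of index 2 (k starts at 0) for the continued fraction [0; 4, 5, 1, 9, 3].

5/21

Using pₖ = aₖpₖ₋₁ + pₖ₋₂, qₖ = aₖqₖ₋₁ + qₖ₋₂ (with p₋₁=1, p₋₂=0, q₋₁=0, q₋₂=1):
  k=0: a=0, p=0, q=1
  k=1: a=4, p=1, q=4
  k=2: a=5, p=5, q=21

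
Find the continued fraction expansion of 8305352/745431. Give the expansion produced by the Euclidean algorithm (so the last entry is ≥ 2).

8305352 = 11*745431 + 105611
745431 = 7*105611 + 6154
105611 = 17*6154 + 993
6154 = 6*993 + 196
993 = 5*196 + 13
196 = 15*13 + 1
13 = 13*1 + 0  (stop)
So 8305352/745431 = [11; 7, 17, 6, 5, 15, 13].

[11; 7, 17, 6, 5, 15, 13]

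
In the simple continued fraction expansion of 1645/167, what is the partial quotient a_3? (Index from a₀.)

1645 = 9·167 + 142   →  a_0 = 9
167 = 1·142 + 25   →  a_1 = 1
142 = 5·25 + 17   →  a_2 = 5
25 = 1·17 + 8   →  a_3 = 1

1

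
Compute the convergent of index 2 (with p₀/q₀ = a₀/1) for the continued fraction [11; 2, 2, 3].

57/5

Using pₖ = aₖpₖ₋₁ + pₖ₋₂, qₖ = aₖqₖ₋₁ + qₖ₋₂ (with p₋₁=1, p₋₂=0, q₋₁=0, q₋₂=1):
  k=0: a=11, p=11, q=1
  k=1: a=2, p=23, q=2
  k=2: a=2, p=57, q=5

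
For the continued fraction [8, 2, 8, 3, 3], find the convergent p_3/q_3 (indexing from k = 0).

Using pₖ = aₖpₖ₋₁ + pₖ₋₂, qₖ = aₖqₖ₋₁ + qₖ₋₂ (with p₋₁=1, p₋₂=0, q₋₁=0, q₋₂=1):
  k=0: a=8, p=8, q=1
  k=1: a=2, p=17, q=2
  k=2: a=8, p=144, q=17
  k=3: a=3, p=449, q=53

449/53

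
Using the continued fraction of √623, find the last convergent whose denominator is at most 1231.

√623 = [24; 1, 23, 1, 48, …] (period length 4).
Convergents:
  p_0/q_0 = 24/1
  p_1/q_1 = 25/1
  p_2/q_2 = 599/24
  p_3/q_3 = 624/25
  p_4/q_4 = 30551/1224
  p_5/q_5 = 31175/1249
q_4 = 1224 ≤ 1231 < 1249 = q_5, so the answer is 30551/1224.

30551/1224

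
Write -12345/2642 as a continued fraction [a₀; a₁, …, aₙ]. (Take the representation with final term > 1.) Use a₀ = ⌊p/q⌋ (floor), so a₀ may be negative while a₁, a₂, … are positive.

[-5; 3, 18, 2, 2, 9]

-12345 = -5·2642 + 865
2642 = 3·865 + 47
865 = 18·47 + 19
47 = 2·19 + 9
19 = 2·9 + 1
9 = 9·1 + 0  (stop)
So -12345/2642 = [-5; 3, 18, 2, 2, 9].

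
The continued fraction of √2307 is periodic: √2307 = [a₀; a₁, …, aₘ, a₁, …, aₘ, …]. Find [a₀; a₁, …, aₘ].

[48; 32, 96]

a₀ = ⌊√2307⌋ = 48.
With m₀=0, d₀=1 and mₖ₊₁ = dₖaₖ − mₖ, dₖ₊₁ = (n − mₖ₊₁²)/dₖ, aₖ₊₁ = ⌊(a₀+mₖ₊₁)/dₖ₊₁⌋:
  k=1: m=48, d=3, a=32
  k=2: m=48, d=1, a=96
d=1 and a=2a₀=96 at k=2, so the next step gives (m, d) = (48, 3) again — its k=1 value — and the period has length 2.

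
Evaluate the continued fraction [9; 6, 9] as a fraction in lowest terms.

504/55

Fold from the inside: start with 9/1.
  6 + 1/9 = 55/9
  9 + 9/55 = 504/55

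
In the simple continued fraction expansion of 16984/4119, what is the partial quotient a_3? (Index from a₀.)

16984 = 4·4119 + 508   →  a_0 = 4
4119 = 8·508 + 55   →  a_1 = 8
508 = 9·55 + 13   →  a_2 = 9
55 = 4·13 + 3   →  a_3 = 4

4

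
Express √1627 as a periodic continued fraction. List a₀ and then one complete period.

[40; 2, 1, 39, 1, 2, 80]

a₀ = ⌊√1627⌋ = 40.
With m₀=0, d₀=1 and mₖ₊₁ = dₖaₖ − mₖ, dₖ₊₁ = (n − mₖ₊₁²)/dₖ, aₖ₊₁ = ⌊(a₀+mₖ₊₁)/dₖ₊₁⌋:
  k=1: m=40, d=27, a=2
  k=2: m=14, d=53, a=1
  k=3: m=39, d=2, a=39
  k=4: m=39, d=53, a=1
  k=5: m=14, d=27, a=2
  k=6: m=40, d=1, a=80
d=1 and a=2a₀=80 at k=6, so the next step gives (m, d) = (40, 27) again — its k=1 value — and the period has length 6.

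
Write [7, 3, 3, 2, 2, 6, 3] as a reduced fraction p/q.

8275/1133

Fold from the inside: start with 3/1.
  6 + 1/3 = 19/3
  2 + 3/19 = 41/19
  2 + 19/41 = 101/41
  3 + 41/101 = 344/101
  3 + 101/344 = 1133/344
  7 + 344/1133 = 8275/1133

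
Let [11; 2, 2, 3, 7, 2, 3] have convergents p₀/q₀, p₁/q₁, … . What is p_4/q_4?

1415/124

Using pₖ = aₖpₖ₋₁ + pₖ₋₂, qₖ = aₖqₖ₋₁ + qₖ₋₂ (with p₋₁=1, p₋₂=0, q₋₁=0, q₋₂=1):
  k=0: a=11, p=11, q=1
  k=1: a=2, p=23, q=2
  k=2: a=2, p=57, q=5
  k=3: a=3, p=194, q=17
  k=4: a=7, p=1415, q=124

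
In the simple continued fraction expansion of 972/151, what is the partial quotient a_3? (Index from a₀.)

2

972 = 6·151 + 66   →  a_0 = 6
151 = 2·66 + 19   →  a_1 = 2
66 = 3·19 + 9   →  a_2 = 3
19 = 2·9 + 1   →  a_3 = 2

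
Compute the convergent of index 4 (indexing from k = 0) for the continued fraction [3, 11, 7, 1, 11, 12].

3266/1057

Using pₖ = aₖpₖ₋₁ + pₖ₋₂, qₖ = aₖqₖ₋₁ + qₖ₋₂ (with p₋₁=1, p₋₂=0, q₋₁=0, q₋₂=1):
  k=0: a=3, p=3, q=1
  k=1: a=11, p=34, q=11
  k=2: a=7, p=241, q=78
  k=3: a=1, p=275, q=89
  k=4: a=11, p=3266, q=1057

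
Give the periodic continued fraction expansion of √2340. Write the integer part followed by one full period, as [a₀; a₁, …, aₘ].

[48; 2, 1, 2, 10, 2, 1, 2, 96]

a₀ = ⌊√2340⌋ = 48.
With m₀=0, d₀=1 and mₖ₊₁ = dₖaₖ − mₖ, dₖ₊₁ = (n − mₖ₊₁²)/dₖ, aₖ₊₁ = ⌊(a₀+mₖ₊₁)/dₖ₊₁⌋:
  k=1: m=48, d=36, a=2
  k=2: m=24, d=49, a=1
  k=3: m=25, d=35, a=2
  k=4: m=45, d=9, a=10
  k=5: m=45, d=35, a=2
  k=6: m=25, d=49, a=1
  k=7: m=24, d=36, a=2
  k=8: m=48, d=1, a=96
d=1 and a=2a₀=96 at k=8, so the next step gives (m, d) = (48, 36) again — its k=1 value — and the period has length 8.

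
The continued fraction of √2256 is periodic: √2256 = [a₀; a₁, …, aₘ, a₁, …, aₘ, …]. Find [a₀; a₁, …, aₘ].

[47; 2, 94]

a₀ = ⌊√2256⌋ = 47.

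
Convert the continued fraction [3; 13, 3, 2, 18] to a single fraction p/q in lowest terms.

Using pₖ = aₖpₖ₋₁ + pₖ₋₂ and qₖ = aₖqₖ₋₁ + qₖ₋₂:
  k=0: a=3, p=3, q=1
  k=1: a=13, p=40, q=13
  k=2: a=3, p=123, q=40
  k=3: a=2, p=286, q=93
  k=4: a=18, p=5271, q=1714

5271/1714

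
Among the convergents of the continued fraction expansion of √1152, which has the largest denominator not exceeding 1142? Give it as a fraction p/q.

√1152 = [33; 1, 15, 1, 66, …] (period length 4).
Convergents:
  p_0/q_0 = 33/1
  p_1/q_1 = 34/1
  p_2/q_2 = 543/16
  p_3/q_3 = 577/17
  p_4/q_4 = 38625/1138
  p_5/q_5 = 39202/1155
q_4 = 1138 ≤ 1142 < 1155 = q_5, so the answer is 38625/1138.

38625/1138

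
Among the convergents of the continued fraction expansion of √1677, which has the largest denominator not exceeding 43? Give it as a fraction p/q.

√1677 = [40; 1, 19, 2, 19, 1, 80, …] (period length 6).
Convergents:
  p_0/q_0 = 40/1
  p_1/q_1 = 41/1
  p_2/q_2 = 819/20
  p_3/q_3 = 1679/41
  p_4/q_4 = 32720/799
q_3 = 41 ≤ 43 < 799 = q_4, so the answer is 1679/41.

1679/41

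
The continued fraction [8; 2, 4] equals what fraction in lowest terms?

Fold from the inside: start with 4/1.
  2 + 1/4 = 9/4
  8 + 4/9 = 76/9

76/9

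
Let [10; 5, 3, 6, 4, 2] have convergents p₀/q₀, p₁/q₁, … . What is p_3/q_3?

Using pₖ = aₖpₖ₋₁ + pₖ₋₂, qₖ = aₖqₖ₋₁ + qₖ₋₂ (with p₋₁=1, p₋₂=0, q₋₁=0, q₋₂=1):
  k=0: a=10, p=10, q=1
  k=1: a=5, p=51, q=5
  k=2: a=3, p=163, q=16
  k=3: a=6, p=1029, q=101

1029/101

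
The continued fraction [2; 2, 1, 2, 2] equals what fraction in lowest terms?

Using pₖ = aₖpₖ₋₁ + pₖ₋₂ and qₖ = aₖqₖ₋₁ + qₖ₋₂:
  k=0: a=2, p=2, q=1
  k=1: a=2, p=5, q=2
  k=2: a=1, p=7, q=3
  k=3: a=2, p=19, q=8
  k=4: a=2, p=45, q=19

45/19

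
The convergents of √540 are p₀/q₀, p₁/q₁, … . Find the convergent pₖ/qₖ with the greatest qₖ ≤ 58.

488/21

√540 = [23; 4, 4, 1, 10, 1, 4, 4, 46, …] (period length 8).
Convergents:
  p_0/q_0 = 23/1
  p_1/q_1 = 93/4
  p_2/q_2 = 395/17
  p_3/q_3 = 488/21
  p_4/q_4 = 5275/227
q_3 = 21 ≤ 58 < 227 = q_4, so the answer is 488/21.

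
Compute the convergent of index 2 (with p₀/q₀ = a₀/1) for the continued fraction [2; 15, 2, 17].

64/31

Using pₖ = aₖpₖ₋₁ + pₖ₋₂, qₖ = aₖqₖ₋₁ + qₖ₋₂ (with p₋₁=1, p₋₂=0, q₋₁=0, q₋₂=1):
  k=0: a=2, p=2, q=1
  k=1: a=15, p=31, q=15
  k=2: a=2, p=64, q=31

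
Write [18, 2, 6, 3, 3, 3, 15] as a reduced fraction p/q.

126861/6871

Fold from the inside: start with 15/1.
  3 + 1/15 = 46/15
  3 + 15/46 = 153/46
  3 + 46/153 = 505/153
  6 + 153/505 = 3183/505
  2 + 505/3183 = 6871/3183
  18 + 3183/6871 = 126861/6871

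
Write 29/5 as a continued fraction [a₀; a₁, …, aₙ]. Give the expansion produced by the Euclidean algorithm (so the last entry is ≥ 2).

[5; 1, 4]

29 = 5×5 + 4
5 = 1×4 + 1
4 = 4×1 + 0  (stop)
So 29/5 = [5; 1, 4].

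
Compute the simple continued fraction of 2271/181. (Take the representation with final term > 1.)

[12; 1, 1, 4, 1, 4, 1, 2]

2271 = 12*181 + 99
181 = 1*99 + 82
99 = 1*82 + 17
82 = 4*17 + 14
17 = 1*14 + 3
14 = 4*3 + 2
3 = 1*2 + 1
2 = 2*1 + 0  (stop)
So 2271/181 = [12; 1, 1, 4, 1, 4, 1, 2].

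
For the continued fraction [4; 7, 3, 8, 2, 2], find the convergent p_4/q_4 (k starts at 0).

1605/388

Using pₖ = aₖpₖ₋₁ + pₖ₋₂, qₖ = aₖqₖ₋₁ + qₖ₋₂ (with p₋₁=1, p₋₂=0, q₋₁=0, q₋₂=1):
  k=0: a=4, p=4, q=1
  k=1: a=7, p=29, q=7
  k=2: a=3, p=91, q=22
  k=3: a=8, p=757, q=183
  k=4: a=2, p=1605, q=388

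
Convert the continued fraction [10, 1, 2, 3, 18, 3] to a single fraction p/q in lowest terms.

Fold from the inside: start with 3/1.
  18 + 1/3 = 55/3
  3 + 3/55 = 168/55
  2 + 55/168 = 391/168
  1 + 168/391 = 559/391
  10 + 391/559 = 5981/559

5981/559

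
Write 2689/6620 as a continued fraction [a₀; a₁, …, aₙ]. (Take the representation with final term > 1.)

[0; 2, 2, 6, 17, 12]

2689 = 0·6620 + 2689
6620 = 2·2689 + 1242
2689 = 2·1242 + 205
1242 = 6·205 + 12
205 = 17·12 + 1
12 = 12·1 + 0  (stop)
So 2689/6620 = [0; 2, 2, 6, 17, 12].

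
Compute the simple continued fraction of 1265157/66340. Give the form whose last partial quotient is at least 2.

[19; 14, 8, 14, 5, 8]

1265157 = 19*66340 + 4697
66340 = 14*4697 + 582
4697 = 8*582 + 41
582 = 14*41 + 8
41 = 5*8 + 1
8 = 8*1 + 0  (stop)
So 1265157/66340 = [19; 14, 8, 14, 5, 8].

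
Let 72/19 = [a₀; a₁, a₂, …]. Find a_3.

72 = 3·19 + 15   →  a_0 = 3
19 = 1·15 + 4   →  a_1 = 1
15 = 3·4 + 3   →  a_2 = 3
4 = 1·3 + 1   →  a_3 = 1

1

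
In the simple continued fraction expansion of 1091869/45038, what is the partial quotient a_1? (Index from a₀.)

1091869 = 24·45038 + 10957   →  a_0 = 24
45038 = 4·10957 + 1210   →  a_1 = 4

4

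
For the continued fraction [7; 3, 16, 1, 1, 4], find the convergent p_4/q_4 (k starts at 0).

740/101

Using pₖ = aₖpₖ₋₁ + pₖ₋₂, qₖ = aₖqₖ₋₁ + qₖ₋₂ (with p₋₁=1, p₋₂=0, q₋₁=0, q₋₂=1):
  k=0: a=7, p=7, q=1
  k=1: a=3, p=22, q=3
  k=2: a=16, p=359, q=49
  k=3: a=1, p=381, q=52
  k=4: a=1, p=740, q=101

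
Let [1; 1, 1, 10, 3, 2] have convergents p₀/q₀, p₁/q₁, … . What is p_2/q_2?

Using pₖ = aₖpₖ₋₁ + pₖ₋₂, qₖ = aₖqₖ₋₁ + qₖ₋₂ (with p₋₁=1, p₋₂=0, q₋₁=0, q₋₂=1):
  k=0: a=1, p=1, q=1
  k=1: a=1, p=2, q=1
  k=2: a=1, p=3, q=2

3/2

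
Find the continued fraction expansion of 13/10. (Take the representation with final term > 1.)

13 = 1×10 + 3
10 = 3×3 + 1
3 = 3×1 + 0  (stop)
So 13/10 = [1; 3, 3].

[1; 3, 3]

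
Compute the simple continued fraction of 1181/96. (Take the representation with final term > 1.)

1181 = 12*96 + 29
96 = 3*29 + 9
29 = 3*9 + 2
9 = 4*2 + 1
2 = 2*1 + 0  (stop)
So 1181/96 = [12; 3, 3, 4, 2].

[12; 3, 3, 4, 2]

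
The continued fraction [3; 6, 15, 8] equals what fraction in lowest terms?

2323/734

Using pₖ = aₖpₖ₋₁ + pₖ₋₂ and qₖ = aₖqₖ₋₁ + qₖ₋₂:
  k=0: a=3, p=3, q=1
  k=1: a=6, p=19, q=6
  k=2: a=15, p=288, q=91
  k=3: a=8, p=2323, q=734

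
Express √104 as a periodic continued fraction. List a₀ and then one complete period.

[10; 5, 20]

a₀ = ⌊√104⌋ = 10.
With m₀=0, d₀=1 and mₖ₊₁ = dₖaₖ − mₖ, dₖ₊₁ = (n − mₖ₊₁²)/dₖ, aₖ₊₁ = ⌊(a₀+mₖ₊₁)/dₖ₊₁⌋:
  k=1: m=10, d=4, a=5
  k=2: m=10, d=1, a=20
d=1 and a=2a₀=20 at k=2, so the next step gives (m, d) = (10, 4) again — its k=1 value — and the period has length 2.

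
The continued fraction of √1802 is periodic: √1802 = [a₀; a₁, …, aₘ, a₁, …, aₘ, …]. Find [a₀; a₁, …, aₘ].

[42; 2, 4, 2, 84]

a₀ = ⌊√1802⌋ = 42.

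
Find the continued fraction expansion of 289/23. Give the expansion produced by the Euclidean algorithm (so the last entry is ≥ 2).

289 = 12·23 + 13
23 = 1·13 + 10
13 = 1·10 + 3
10 = 3·3 + 1
3 = 3·1 + 0  (stop)
So 289/23 = [12; 1, 1, 3, 3].

[12; 1, 1, 3, 3]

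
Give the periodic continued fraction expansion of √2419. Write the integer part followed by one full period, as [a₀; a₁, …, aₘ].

a₀ = ⌊√2419⌋ = 49.
With m₀=0, d₀=1 and mₖ₊₁ = dₖaₖ − mₖ, dₖ₊₁ = (n − mₖ₊₁²)/dₖ, aₖ₊₁ = ⌊(a₀+mₖ₊₁)/dₖ₊₁⌋:
  k=1: m=49, d=18, a=5
  k=2: m=41, d=41, a=2
  k=3: m=41, d=18, a=5
  k=4: m=49, d=1, a=98
d=1 and a=2a₀=98 at k=4, so the next step gives (m, d) = (49, 18) again — its k=1 value — and the period has length 4.

[49; 5, 2, 5, 98]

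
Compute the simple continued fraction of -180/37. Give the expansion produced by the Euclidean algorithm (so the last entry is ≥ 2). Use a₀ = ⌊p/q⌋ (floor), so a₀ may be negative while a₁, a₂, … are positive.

[-5; 7, 2, 2]

-180 = -5*37 + 5
37 = 7*5 + 2
5 = 2*2 + 1
2 = 2*1 + 0  (stop)
So -180/37 = [-5; 7, 2, 2].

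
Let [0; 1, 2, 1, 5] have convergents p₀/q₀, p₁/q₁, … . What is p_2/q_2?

Using pₖ = aₖpₖ₋₁ + pₖ₋₂, qₖ = aₖqₖ₋₁ + qₖ₋₂ (with p₋₁=1, p₋₂=0, q₋₁=0, q₋₂=1):
  k=0: a=0, p=0, q=1
  k=1: a=1, p=1, q=1
  k=2: a=2, p=2, q=3

2/3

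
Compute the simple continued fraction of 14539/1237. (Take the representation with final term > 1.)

14539 = 11*1237 + 932
1237 = 1*932 + 305
932 = 3*305 + 17
305 = 17*17 + 16
17 = 1*16 + 1
16 = 16*1 + 0  (stop)
So 14539/1237 = [11; 1, 3, 17, 1, 16].

[11; 1, 3, 17, 1, 16]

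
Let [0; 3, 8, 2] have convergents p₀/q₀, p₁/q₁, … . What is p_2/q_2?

8/25

Using pₖ = aₖpₖ₋₁ + pₖ₋₂, qₖ = aₖqₖ₋₁ + qₖ₋₂ (with p₋₁=1, p₋₂=0, q₋₁=0, q₋₂=1):
  k=0: a=0, p=0, q=1
  k=1: a=3, p=1, q=3
  k=2: a=8, p=8, q=25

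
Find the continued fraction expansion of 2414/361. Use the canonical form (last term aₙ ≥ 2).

[6; 1, 2, 5, 7, 3]

2414 = 6·361 + 248
361 = 1·248 + 113
248 = 2·113 + 22
113 = 5·22 + 3
22 = 7·3 + 1
3 = 3·1 + 0  (stop)
So 2414/361 = [6; 1, 2, 5, 7, 3].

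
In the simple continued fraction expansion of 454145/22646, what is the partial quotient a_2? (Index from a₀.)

2

454145 = 20·22646 + 1225   →  a_0 = 20
22646 = 18·1225 + 596   →  a_1 = 18
1225 = 2·596 + 33   →  a_2 = 2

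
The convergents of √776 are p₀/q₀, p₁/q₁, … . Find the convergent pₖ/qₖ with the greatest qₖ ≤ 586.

10892/391

√776 = [27; 1, 5, 1, 54, …] (period length 4).
Convergents:
  p_0/q_0 = 27/1
  p_1/q_1 = 28/1
  p_2/q_2 = 167/6
  p_3/q_3 = 195/7
  p_4/q_4 = 10697/384
  p_5/q_5 = 10892/391
  p_6/q_6 = 65157/2339
q_5 = 391 ≤ 586 < 2339 = q_6, so the answer is 10892/391.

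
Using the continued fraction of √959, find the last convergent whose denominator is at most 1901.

√959 = [30; 1, 29, 1, 60, …] (period length 4).
Convergents:
  p_0/q_0 = 30/1
  p_1/q_1 = 31/1
  p_2/q_2 = 929/30
  p_3/q_3 = 960/31
  p_4/q_4 = 58529/1890
  p_5/q_5 = 59489/1921
q_4 = 1890 ≤ 1901 < 1921 = q_5, so the answer is 58529/1890.

58529/1890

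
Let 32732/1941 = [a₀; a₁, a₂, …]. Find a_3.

3

32732 = 16·1941 + 1676   →  a_0 = 16
1941 = 1·1676 + 265   →  a_1 = 1
1676 = 6·265 + 86   →  a_2 = 6
265 = 3·86 + 7   →  a_3 = 3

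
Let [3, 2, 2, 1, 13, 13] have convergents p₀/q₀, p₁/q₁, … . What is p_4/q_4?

329/96

Using pₖ = aₖpₖ₋₁ + pₖ₋₂, qₖ = aₖqₖ₋₁ + qₖ₋₂ (with p₋₁=1, p₋₂=0, q₋₁=0, q₋₂=1):
  k=0: a=3, p=3, q=1
  k=1: a=2, p=7, q=2
  k=2: a=2, p=17, q=5
  k=3: a=1, p=24, q=7
  k=4: a=13, p=329, q=96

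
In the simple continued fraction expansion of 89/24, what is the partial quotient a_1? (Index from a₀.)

89 = 3·24 + 17   →  a_0 = 3
24 = 1·17 + 7   →  a_1 = 1

1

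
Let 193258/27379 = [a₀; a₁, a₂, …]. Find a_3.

193258 = 7·27379 + 1605   →  a_0 = 7
27379 = 17·1605 + 94   →  a_1 = 17
1605 = 17·94 + 7   →  a_2 = 17
94 = 13·7 + 3   →  a_3 = 13

13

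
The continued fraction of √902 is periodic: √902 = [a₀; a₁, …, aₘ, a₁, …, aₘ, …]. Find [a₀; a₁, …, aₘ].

[30; 30, 60]

a₀ = ⌊√902⌋ = 30.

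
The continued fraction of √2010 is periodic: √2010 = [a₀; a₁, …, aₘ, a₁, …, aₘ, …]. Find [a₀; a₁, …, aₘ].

a₀ = ⌊√2010⌋ = 44.
With m₀=0, d₀=1 and mₖ₊₁ = dₖaₖ − mₖ, dₖ₊₁ = (n − mₖ₊₁²)/dₖ, aₖ₊₁ = ⌊(a₀+mₖ₊₁)/dₖ₊₁⌋:
  k=1: m=44, d=74, a=1
  k=2: m=30, d=15, a=4
  k=3: m=30, d=74, a=1
  k=4: m=44, d=1, a=88
d=1 and a=2a₀=88 at k=4, so the next step gives (m, d) = (44, 74) again — its k=1 value — and the period has length 4.

[44; 1, 4, 1, 88]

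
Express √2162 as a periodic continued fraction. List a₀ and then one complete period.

a₀ = ⌊√2162⌋ = 46.
With m₀=0, d₀=1 and mₖ₊₁ = dₖaₖ − mₖ, dₖ₊₁ = (n − mₖ₊₁²)/dₖ, aₖ₊₁ = ⌊(a₀+mₖ₊₁)/dₖ₊₁⌋:
  k=1: m=46, d=46, a=2
  k=2: m=46, d=1, a=92
d=1 and a=2a₀=92 at k=2, so the next step gives (m, d) = (46, 46) again — its k=1 value — and the period has length 2.

[46; 2, 92]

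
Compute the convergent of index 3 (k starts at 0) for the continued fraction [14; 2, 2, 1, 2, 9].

Using pₖ = aₖpₖ₋₁ + pₖ₋₂, qₖ = aₖqₖ₋₁ + qₖ₋₂ (with p₋₁=1, p₋₂=0, q₋₁=0, q₋₂=1):
  k=0: a=14, p=14, q=1
  k=1: a=2, p=29, q=2
  k=2: a=2, p=72, q=5
  k=3: a=1, p=101, q=7

101/7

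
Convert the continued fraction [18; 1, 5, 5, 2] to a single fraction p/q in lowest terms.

1281/68

Fold from the inside: start with 2/1.
  5 + 1/2 = 11/2
  5 + 2/11 = 57/11
  1 + 11/57 = 68/57
  18 + 57/68 = 1281/68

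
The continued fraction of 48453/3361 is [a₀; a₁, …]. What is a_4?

16

48453 = 14·3361 + 1399   →  a_0 = 14
3361 = 2·1399 + 563   →  a_1 = 2
1399 = 2·563 + 273   →  a_2 = 2
563 = 2·273 + 17   →  a_3 = 2
273 = 16·17 + 1   →  a_4 = 16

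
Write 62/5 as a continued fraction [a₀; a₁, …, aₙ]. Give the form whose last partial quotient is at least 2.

62 = 12*5 + 2
5 = 2*2 + 1
2 = 2*1 + 0  (stop)
So 62/5 = [12; 2, 2].

[12; 2, 2]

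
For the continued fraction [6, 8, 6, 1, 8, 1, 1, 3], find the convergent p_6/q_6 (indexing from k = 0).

Using pₖ = aₖpₖ₋₁ + pₖ₋₂, qₖ = aₖqₖ₋₁ + qₖ₋₂ (with p₋₁=1, p₋₂=0, q₋₁=0, q₋₂=1):
  k=0: a=6, p=6, q=1
  k=1: a=8, p=49, q=8
  k=2: a=6, p=300, q=49
  k=3: a=1, p=349, q=57
  k=4: a=8, p=3092, q=505
  k=5: a=1, p=3441, q=562
  k=6: a=1, p=6533, q=1067

6533/1067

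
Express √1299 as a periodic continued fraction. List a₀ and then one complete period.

[36; 24, 72]

a₀ = ⌊√1299⌋ = 36.
With m₀=0, d₀=1 and mₖ₊₁ = dₖaₖ − mₖ, dₖ₊₁ = (n − mₖ₊₁²)/dₖ, aₖ₊₁ = ⌊(a₀+mₖ₊₁)/dₖ₊₁⌋:
  k=1: m=36, d=3, a=24
  k=2: m=36, d=1, a=72
d=1 and a=2a₀=72 at k=2, so the next step gives (m, d) = (36, 3) again — its k=1 value — and the period has length 2.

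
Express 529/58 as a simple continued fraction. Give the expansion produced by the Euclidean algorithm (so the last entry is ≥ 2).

[9; 8, 3, 2]

529 = 9*58 + 7
58 = 8*7 + 2
7 = 3*2 + 1
2 = 2*1 + 0  (stop)
So 529/58 = [9; 8, 3, 2].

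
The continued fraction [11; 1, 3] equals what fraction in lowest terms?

Fold from the inside: start with 3/1.
  1 + 1/3 = 4/3
  11 + 3/4 = 47/4

47/4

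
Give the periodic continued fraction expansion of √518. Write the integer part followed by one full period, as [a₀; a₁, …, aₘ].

[22; 1, 3, 6, 3, 1, 44]

a₀ = ⌊√518⌋ = 22.
With m₀=0, d₀=1 and mₖ₊₁ = dₖaₖ − mₖ, dₖ₊₁ = (n − mₖ₊₁²)/dₖ, aₖ₊₁ = ⌊(a₀+mₖ₊₁)/dₖ₊₁⌋:
  k=1: m=22, d=34, a=1
  k=2: m=12, d=11, a=3
  k=3: m=21, d=7, a=6
  k=4: m=21, d=11, a=3
  k=5: m=12, d=34, a=1
  k=6: m=22, d=1, a=44
d=1 and a=2a₀=44 at k=6, so the next step gives (m, d) = (22, 34) again — its k=1 value — and the period has length 6.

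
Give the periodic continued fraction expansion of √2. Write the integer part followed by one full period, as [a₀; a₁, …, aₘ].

[1; 2]

a₀ = ⌊√2⌋ = 1.
With m₀=0, d₀=1 and mₖ₊₁ = dₖaₖ − mₖ, dₖ₊₁ = (n − mₖ₊₁²)/dₖ, aₖ₊₁ = ⌊(a₀+mₖ₊₁)/dₖ₊₁⌋:
  k=1: m=1, d=1, a=2
d=1 and a=2a₀=2 at k=1, so the next step gives (m, d) = (1, 1) again — its k=1 value — and the period has length 1.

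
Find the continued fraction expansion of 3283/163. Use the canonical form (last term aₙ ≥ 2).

[20; 7, 11, 2]

3283 = 20*163 + 23
163 = 7*23 + 2
23 = 11*2 + 1
2 = 2*1 + 0  (stop)
So 3283/163 = [20; 7, 11, 2].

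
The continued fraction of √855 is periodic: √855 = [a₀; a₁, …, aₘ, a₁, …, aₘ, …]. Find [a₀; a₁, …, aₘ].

[29; 4, 6, 4, 58]

a₀ = ⌊√855⌋ = 29.
With m₀=0, d₀=1 and mₖ₊₁ = dₖaₖ − mₖ, dₖ₊₁ = (n − mₖ₊₁²)/dₖ, aₖ₊₁ = ⌊(a₀+mₖ₊₁)/dₖ₊₁⌋:
  k=1: m=29, d=14, a=4
  k=2: m=27, d=9, a=6
  k=3: m=27, d=14, a=4
  k=4: m=29, d=1, a=58
d=1 and a=2a₀=58 at k=4, so the next step gives (m, d) = (29, 14) again — its k=1 value — and the period has length 4.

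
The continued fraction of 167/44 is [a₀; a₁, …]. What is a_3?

167 = 3·44 + 35   →  a_0 = 3
44 = 1·35 + 9   →  a_1 = 1
35 = 3·9 + 8   →  a_2 = 3
9 = 1·8 + 1   →  a_3 = 1

1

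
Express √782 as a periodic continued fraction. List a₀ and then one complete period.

[27; 1, 26, 1, 54]

a₀ = ⌊√782⌋ = 27.
With m₀=0, d₀=1 and mₖ₊₁ = dₖaₖ − mₖ, dₖ₊₁ = (n − mₖ₊₁²)/dₖ, aₖ₊₁ = ⌊(a₀+mₖ₊₁)/dₖ₊₁⌋:
  k=1: m=27, d=53, a=1
  k=2: m=26, d=2, a=26
  k=3: m=26, d=53, a=1
  k=4: m=27, d=1, a=54
d=1 and a=2a₀=54 at k=4, so the next step gives (m, d) = (27, 53) again — its k=1 value — and the period has length 4.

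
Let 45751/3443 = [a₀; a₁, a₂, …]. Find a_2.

2

45751 = 13·3443 + 992   →  a_0 = 13
3443 = 3·992 + 467   →  a_1 = 3
992 = 2·467 + 58   →  a_2 = 2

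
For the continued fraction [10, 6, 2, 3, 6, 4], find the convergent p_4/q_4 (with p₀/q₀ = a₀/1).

2874/283

Using pₖ = aₖpₖ₋₁ + pₖ₋₂, qₖ = aₖqₖ₋₁ + qₖ₋₂ (with p₋₁=1, p₋₂=0, q₋₁=0, q₋₂=1):
  k=0: a=10, p=10, q=1
  k=1: a=6, p=61, q=6
  k=2: a=2, p=132, q=13
  k=3: a=3, p=457, q=45
  k=4: a=6, p=2874, q=283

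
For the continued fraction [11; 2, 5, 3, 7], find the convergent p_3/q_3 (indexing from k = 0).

401/35

Using pₖ = aₖpₖ₋₁ + pₖ₋₂, qₖ = aₖqₖ₋₁ + qₖ₋₂ (with p₋₁=1, p₋₂=0, q₋₁=0, q₋₂=1):
  k=0: a=11, p=11, q=1
  k=1: a=2, p=23, q=2
  k=2: a=5, p=126, q=11
  k=3: a=3, p=401, q=35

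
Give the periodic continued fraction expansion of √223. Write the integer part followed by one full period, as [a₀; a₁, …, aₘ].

a₀ = ⌊√223⌋ = 14.
With m₀=0, d₀=1 and mₖ₊₁ = dₖaₖ − mₖ, dₖ₊₁ = (n − mₖ₊₁²)/dₖ, aₖ₊₁ = ⌊(a₀+mₖ₊₁)/dₖ₊₁⌋:
  k=1: m=14, d=27, a=1
  k=2: m=13, d=2, a=13
  k=3: m=13, d=27, a=1
  k=4: m=14, d=1, a=28
d=1 and a=2a₀=28 at k=4, so the next step gives (m, d) = (14, 27) again — its k=1 value — and the period has length 4.

[14; 1, 13, 1, 28]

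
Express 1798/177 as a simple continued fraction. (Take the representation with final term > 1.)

[10; 6, 3, 9]

1798 = 10*177 + 28
177 = 6*28 + 9
28 = 3*9 + 1
9 = 9*1 + 0  (stop)
So 1798/177 = [10; 6, 3, 9].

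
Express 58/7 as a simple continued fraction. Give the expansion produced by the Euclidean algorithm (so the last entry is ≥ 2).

[8; 3, 2]

58 = 8*7 + 2
7 = 3*2 + 1
2 = 2*1 + 0  (stop)
So 58/7 = [8; 3, 2].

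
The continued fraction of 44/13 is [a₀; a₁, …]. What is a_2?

1

44 = 3·13 + 5   →  a_0 = 3
13 = 2·5 + 3   →  a_1 = 2
5 = 1·3 + 2   →  a_2 = 1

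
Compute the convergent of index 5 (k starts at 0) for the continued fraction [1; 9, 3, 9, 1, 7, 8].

Using pₖ = aₖpₖ₋₁ + pₖ₋₂, qₖ = aₖqₖ₋₁ + qₖ₋₂ (with p₋₁=1, p₋₂=0, q₋₁=0, q₋₂=1):
  k=0: a=1, p=1, q=1
  k=1: a=9, p=10, q=9
  k=2: a=3, p=31, q=28
  k=3: a=9, p=289, q=261
  k=4: a=1, p=320, q=289
  k=5: a=7, p=2529, q=2284

2529/2284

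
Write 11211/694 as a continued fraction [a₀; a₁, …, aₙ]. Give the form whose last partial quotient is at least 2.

11211 = 16·694 + 107
694 = 6·107 + 52
107 = 2·52 + 3
52 = 17·3 + 1
3 = 3·1 + 0  (stop)
So 11211/694 = [16; 6, 2, 17, 3].

[16; 6, 2, 17, 3]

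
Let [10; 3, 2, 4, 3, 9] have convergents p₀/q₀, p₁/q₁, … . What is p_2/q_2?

Using pₖ = aₖpₖ₋₁ + pₖ₋₂, qₖ = aₖqₖ₋₁ + qₖ₋₂ (with p₋₁=1, p₋₂=0, q₋₁=0, q₋₂=1):
  k=0: a=10, p=10, q=1
  k=1: a=3, p=31, q=3
  k=2: a=2, p=72, q=7

72/7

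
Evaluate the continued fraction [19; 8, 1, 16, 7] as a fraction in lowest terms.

Fold from the inside: start with 7/1.
  16 + 1/7 = 113/7
  1 + 7/113 = 120/113
  8 + 113/120 = 1073/120
  19 + 120/1073 = 20507/1073

20507/1073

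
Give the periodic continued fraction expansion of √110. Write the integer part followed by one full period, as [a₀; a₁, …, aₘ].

a₀ = ⌊√110⌋ = 10.
With m₀=0, d₀=1 and mₖ₊₁ = dₖaₖ − mₖ, dₖ₊₁ = (n − mₖ₊₁²)/dₖ, aₖ₊₁ = ⌊(a₀+mₖ₊₁)/dₖ₊₁⌋:
  k=1: m=10, d=10, a=2
  k=2: m=10, d=1, a=20
d=1 and a=2a₀=20 at k=2, so the next step gives (m, d) = (10, 10) again — its k=1 value — and the period has length 2.

[10; 2, 20]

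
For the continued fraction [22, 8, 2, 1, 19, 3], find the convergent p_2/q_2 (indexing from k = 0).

376/17

Using pₖ = aₖpₖ₋₁ + pₖ₋₂, qₖ = aₖqₖ₋₁ + qₖ₋₂ (with p₋₁=1, p₋₂=0, q₋₁=0, q₋₂=1):
  k=0: a=22, p=22, q=1
  k=1: a=8, p=177, q=8
  k=2: a=2, p=376, q=17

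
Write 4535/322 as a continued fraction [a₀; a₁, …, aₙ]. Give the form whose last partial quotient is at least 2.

[14; 11, 1, 12, 2]

4535 = 14·322 + 27
322 = 11·27 + 25
27 = 1·25 + 2
25 = 12·2 + 1
2 = 2·1 + 0  (stop)
So 4535/322 = [14; 11, 1, 12, 2].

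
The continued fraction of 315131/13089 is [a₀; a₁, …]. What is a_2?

315131 = 24·13089 + 995   →  a_0 = 24
13089 = 13·995 + 154   →  a_1 = 13
995 = 6·154 + 71   →  a_2 = 6

6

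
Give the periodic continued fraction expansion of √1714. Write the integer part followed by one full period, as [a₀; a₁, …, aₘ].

[41; 2, 2, 82]

a₀ = ⌊√1714⌋ = 41.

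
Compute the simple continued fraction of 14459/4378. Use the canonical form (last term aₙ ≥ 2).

[3; 3, 3, 3, 2, 9, 6]

14459 = 3×4378 + 1325
4378 = 3×1325 + 403
1325 = 3×403 + 116
403 = 3×116 + 55
116 = 2×55 + 6
55 = 9×6 + 1
6 = 6×1 + 0  (stop)
So 14459/4378 = [3; 3, 3, 3, 2, 9, 6].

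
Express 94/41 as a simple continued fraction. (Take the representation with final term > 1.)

94 = 2·41 + 12
41 = 3·12 + 5
12 = 2·5 + 2
5 = 2·2 + 1
2 = 2·1 + 0  (stop)
So 94/41 = [2; 3, 2, 2, 2].

[2; 3, 2, 2, 2]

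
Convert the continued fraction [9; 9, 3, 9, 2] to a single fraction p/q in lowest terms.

Fold from the inside: start with 2/1.
  9 + 1/2 = 19/2
  3 + 2/19 = 59/19
  9 + 19/59 = 550/59
  9 + 59/550 = 5009/550

5009/550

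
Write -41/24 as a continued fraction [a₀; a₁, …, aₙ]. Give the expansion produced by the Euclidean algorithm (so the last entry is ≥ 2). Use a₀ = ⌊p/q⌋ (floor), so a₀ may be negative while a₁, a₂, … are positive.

[-2; 3, 2, 3]

-41 = -2·24 + 7
24 = 3·7 + 3
7 = 2·3 + 1
3 = 3·1 + 0  (stop)
So -41/24 = [-2; 3, 2, 3].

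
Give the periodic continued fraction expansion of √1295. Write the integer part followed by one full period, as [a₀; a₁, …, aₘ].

[35; 1, 70]

a₀ = ⌊√1295⌋ = 35.
With m₀=0, d₀=1 and mₖ₊₁ = dₖaₖ − mₖ, dₖ₊₁ = (n − mₖ₊₁²)/dₖ, aₖ₊₁ = ⌊(a₀+mₖ₊₁)/dₖ₊₁⌋:
  k=1: m=35, d=70, a=1
  k=2: m=35, d=1, a=70
d=1 and a=2a₀=70 at k=2, so the next step gives (m, d) = (35, 70) again — its k=1 value — and the period has length 2.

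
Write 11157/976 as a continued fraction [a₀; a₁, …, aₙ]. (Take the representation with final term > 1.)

[11; 2, 3, 7, 19]

11157 = 11*976 + 421
976 = 2*421 + 134
421 = 3*134 + 19
134 = 7*19 + 1
19 = 19*1 + 0  (stop)
So 11157/976 = [11; 2, 3, 7, 19].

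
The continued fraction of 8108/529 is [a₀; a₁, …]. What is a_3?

8108 = 15·529 + 173   →  a_0 = 15
529 = 3·173 + 10   →  a_1 = 3
173 = 17·10 + 3   →  a_2 = 17
10 = 3·3 + 1   →  a_3 = 3

3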